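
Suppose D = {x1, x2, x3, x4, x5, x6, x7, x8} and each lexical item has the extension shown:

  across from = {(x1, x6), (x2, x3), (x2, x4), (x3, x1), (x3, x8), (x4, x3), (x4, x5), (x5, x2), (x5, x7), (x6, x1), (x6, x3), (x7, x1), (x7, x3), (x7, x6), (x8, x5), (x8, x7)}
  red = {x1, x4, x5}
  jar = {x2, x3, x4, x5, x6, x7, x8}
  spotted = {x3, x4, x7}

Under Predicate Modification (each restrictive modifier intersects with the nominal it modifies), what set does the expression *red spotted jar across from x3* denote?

⟦across from x3⟧ = {x : ⟨x, x3⟩ ∈ ⟦across from⟧} = {x2, x4, x6, x7}
⟦jar⟧ = {x2, x3, x4, x5, x6, x7, x8}
… ∩ ⟦across from x3⟧ = {x2, x3, x4, x5, x6, x7, x8} ∩ {x2, x4, x6, x7} = {x2, x4, x6, x7}
… ∩ ⟦red⟧ = {x2, x4, x6, x7} ∩ {x1, x4, x5} = {x4}
… ∩ ⟦spotted⟧ = {x4} ∩ {x3, x4, x7} = {x4}
So ⟦red spotted jar across from x3⟧ = {x4}.

{x4}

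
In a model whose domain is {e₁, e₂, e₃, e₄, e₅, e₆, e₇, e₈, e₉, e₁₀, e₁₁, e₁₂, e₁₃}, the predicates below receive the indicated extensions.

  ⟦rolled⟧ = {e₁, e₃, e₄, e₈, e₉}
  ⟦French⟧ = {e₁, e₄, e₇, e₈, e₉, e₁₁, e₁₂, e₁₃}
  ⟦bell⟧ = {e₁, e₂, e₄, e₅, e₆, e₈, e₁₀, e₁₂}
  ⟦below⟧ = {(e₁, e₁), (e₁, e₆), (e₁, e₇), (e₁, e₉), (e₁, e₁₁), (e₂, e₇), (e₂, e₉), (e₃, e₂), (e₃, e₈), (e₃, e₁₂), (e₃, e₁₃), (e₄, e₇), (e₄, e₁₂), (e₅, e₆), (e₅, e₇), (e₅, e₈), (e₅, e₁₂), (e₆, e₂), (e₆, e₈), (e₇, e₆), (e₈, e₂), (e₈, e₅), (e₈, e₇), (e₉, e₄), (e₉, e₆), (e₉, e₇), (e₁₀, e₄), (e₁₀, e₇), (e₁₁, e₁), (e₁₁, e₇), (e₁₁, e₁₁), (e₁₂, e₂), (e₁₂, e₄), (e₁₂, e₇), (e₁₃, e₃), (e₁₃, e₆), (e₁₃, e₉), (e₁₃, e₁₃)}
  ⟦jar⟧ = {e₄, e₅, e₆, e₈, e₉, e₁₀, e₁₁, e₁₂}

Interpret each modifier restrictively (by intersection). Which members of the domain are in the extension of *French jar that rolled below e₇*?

⟦that rolled⟧ = ⟦rolled⟧ = {e₁, e₃, e₄, e₈, e₉}
⟦below e₇⟧ = {x : ⟨x, e₇⟩ ∈ ⟦below⟧} = {e₁, e₂, e₄, e₅, e₈, e₉, e₁₀, e₁₁, e₁₂}
⟦jar⟧ = {e₄, e₅, e₆, e₈, e₉, e₁₀, e₁₁, e₁₂}
… ∩ ⟦that rolled⟧ = {e₄, e₅, e₆, e₈, e₉, e₁₀, e₁₁, e₁₂} ∩ {e₁, e₃, e₄, e₈, e₉} = {e₄, e₈, e₉}
… ∩ ⟦below e₇⟧ = {e₄, e₈, e₉} ∩ {e₁, e₂, e₄, e₅, e₈, e₉, e₁₀, e₁₁, e₁₂} = {e₄, e₈, e₉}
… ∩ ⟦French⟧ = {e₄, e₈, e₉} ∩ {e₁, e₄, e₇, e₈, e₉, e₁₁, e₁₂, e₁₃} = {e₄, e₈, e₉}
So ⟦French jar that rolled below e₇⟧ = {e₄, e₈, e₉}.

{e₄, e₈, e₉}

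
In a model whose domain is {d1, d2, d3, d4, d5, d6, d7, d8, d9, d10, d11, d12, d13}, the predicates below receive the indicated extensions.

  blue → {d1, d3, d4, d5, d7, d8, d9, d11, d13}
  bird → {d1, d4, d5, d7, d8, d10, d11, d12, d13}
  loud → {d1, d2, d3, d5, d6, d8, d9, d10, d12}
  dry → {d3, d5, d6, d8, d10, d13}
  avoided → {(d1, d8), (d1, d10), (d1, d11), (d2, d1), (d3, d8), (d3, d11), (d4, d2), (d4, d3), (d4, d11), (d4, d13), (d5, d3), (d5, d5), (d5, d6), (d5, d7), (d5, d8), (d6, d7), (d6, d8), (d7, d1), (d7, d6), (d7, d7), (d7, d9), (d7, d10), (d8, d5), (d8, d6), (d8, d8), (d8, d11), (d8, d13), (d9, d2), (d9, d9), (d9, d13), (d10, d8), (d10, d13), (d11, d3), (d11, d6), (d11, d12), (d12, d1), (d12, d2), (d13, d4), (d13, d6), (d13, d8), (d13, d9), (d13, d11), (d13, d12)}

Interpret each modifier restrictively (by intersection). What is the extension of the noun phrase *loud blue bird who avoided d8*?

{d1, d5, d8}

⟦who avoided d8⟧ = {x : ⟨x, d8⟩ ∈ ⟦avoided⟧} = {d1, d3, d5, d6, d8, d10, d13}
⟦bird⟧ = {d1, d4, d5, d7, d8, d10, d11, d12, d13}
… ∩ ⟦who avoided d8⟧ = {d1, d4, d5, d7, d8, d10, d11, d12, d13} ∩ {d1, d3, d5, d6, d8, d10, d13} = {d1, d5, d8, d10, d13}
… ∩ ⟦loud⟧ = {d1, d5, d8, d10, d13} ∩ {d1, d2, d3, d5, d6, d8, d9, d10, d12} = {d1, d5, d8, d10}
… ∩ ⟦blue⟧ = {d1, d5, d8, d10} ∩ {d1, d3, d4, d5, d7, d8, d9, d11, d13} = {d1, d5, d8}
So ⟦loud blue bird who avoided d8⟧ = {d1, d5, d8}.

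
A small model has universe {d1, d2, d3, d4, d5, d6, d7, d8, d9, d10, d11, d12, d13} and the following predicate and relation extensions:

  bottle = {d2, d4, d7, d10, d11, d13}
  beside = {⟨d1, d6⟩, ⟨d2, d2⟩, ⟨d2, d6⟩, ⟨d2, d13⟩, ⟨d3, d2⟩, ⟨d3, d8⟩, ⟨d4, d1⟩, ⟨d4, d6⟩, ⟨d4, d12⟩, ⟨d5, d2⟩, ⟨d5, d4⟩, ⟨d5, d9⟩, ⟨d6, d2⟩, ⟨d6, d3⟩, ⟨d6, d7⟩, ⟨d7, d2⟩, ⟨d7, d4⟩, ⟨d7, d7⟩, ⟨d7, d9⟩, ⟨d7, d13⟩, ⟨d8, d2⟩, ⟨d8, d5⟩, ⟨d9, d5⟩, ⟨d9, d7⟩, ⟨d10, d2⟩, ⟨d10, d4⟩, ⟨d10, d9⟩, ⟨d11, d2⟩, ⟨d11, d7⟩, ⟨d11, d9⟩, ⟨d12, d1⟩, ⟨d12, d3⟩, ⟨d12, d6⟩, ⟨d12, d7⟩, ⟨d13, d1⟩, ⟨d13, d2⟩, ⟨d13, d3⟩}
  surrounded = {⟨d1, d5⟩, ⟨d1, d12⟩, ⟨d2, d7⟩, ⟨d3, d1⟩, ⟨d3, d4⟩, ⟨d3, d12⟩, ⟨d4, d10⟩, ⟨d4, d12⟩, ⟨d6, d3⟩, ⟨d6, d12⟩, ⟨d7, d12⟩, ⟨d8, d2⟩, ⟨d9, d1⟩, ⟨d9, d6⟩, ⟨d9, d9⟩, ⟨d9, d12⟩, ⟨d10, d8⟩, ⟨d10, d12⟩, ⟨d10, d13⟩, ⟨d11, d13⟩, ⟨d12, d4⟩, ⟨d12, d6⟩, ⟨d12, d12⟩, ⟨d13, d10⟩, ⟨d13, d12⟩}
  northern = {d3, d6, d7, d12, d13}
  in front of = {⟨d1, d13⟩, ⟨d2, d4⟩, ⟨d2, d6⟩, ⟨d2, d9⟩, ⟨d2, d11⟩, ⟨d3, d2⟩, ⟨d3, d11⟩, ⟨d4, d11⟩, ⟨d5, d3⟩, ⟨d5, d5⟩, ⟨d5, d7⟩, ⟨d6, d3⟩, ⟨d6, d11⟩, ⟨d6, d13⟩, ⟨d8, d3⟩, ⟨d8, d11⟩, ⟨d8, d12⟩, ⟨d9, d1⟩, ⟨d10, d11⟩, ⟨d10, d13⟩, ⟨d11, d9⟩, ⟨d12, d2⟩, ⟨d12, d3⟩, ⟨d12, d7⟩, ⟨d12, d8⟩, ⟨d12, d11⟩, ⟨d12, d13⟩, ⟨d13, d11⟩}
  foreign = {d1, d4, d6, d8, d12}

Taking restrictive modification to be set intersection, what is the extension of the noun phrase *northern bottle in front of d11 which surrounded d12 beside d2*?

{d13}

⟦in front of d11⟧ = {x : ⟨x, d11⟩ ∈ ⟦in front of⟧} = {d2, d3, d4, d6, d8, d10, d12, d13}
⟦which surrounded d12⟧ = {x : ⟨x, d12⟩ ∈ ⟦surrounded⟧} = {d1, d3, d4, d6, d7, d9, d10, d12, d13}
⟦beside d2⟧ = {x : ⟨x, d2⟩ ∈ ⟦beside⟧} = {d2, d3, d5, d6, d7, d8, d10, d11, d13}
⟦bottle⟧ = {d2, d4, d7, d10, d11, d13}
… ∩ ⟦in front of d11⟧ = {d2, d4, d7, d10, d11, d13} ∩ {d2, d3, d4, d6, d8, d10, d12, d13} = {d2, d4, d10, d13}
… ∩ ⟦which surrounded d12⟧ = {d2, d4, d10, d13} ∩ {d1, d3, d4, d6, d7, d9, d10, d12, d13} = {d4, d10, d13}
… ∩ ⟦beside d2⟧ = {d4, d10, d13} ∩ {d2, d3, d5, d6, d7, d8, d10, d11, d13} = {d10, d13}
… ∩ ⟦northern⟧ = {d10, d13} ∩ {d3, d6, d7, d12, d13} = {d13}
So ⟦northern bottle in front of d11 which surrounded d12 beside d2⟧ = {d13}.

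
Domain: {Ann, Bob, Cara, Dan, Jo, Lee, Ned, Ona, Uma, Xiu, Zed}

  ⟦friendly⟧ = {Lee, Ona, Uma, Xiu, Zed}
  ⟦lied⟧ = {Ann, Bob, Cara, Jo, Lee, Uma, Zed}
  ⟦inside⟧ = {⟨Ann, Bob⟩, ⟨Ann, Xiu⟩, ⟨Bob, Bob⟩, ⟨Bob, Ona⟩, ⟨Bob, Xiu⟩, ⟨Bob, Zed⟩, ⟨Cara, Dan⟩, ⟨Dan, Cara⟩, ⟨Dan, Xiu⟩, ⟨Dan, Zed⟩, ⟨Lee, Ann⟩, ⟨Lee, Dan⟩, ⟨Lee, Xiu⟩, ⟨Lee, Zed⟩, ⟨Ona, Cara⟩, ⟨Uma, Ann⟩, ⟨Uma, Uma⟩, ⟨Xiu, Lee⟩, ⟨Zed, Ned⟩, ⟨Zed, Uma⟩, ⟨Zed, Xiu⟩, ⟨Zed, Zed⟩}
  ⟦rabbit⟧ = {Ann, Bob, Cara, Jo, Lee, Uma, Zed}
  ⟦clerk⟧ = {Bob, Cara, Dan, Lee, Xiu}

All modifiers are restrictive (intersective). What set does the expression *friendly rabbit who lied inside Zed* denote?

{Lee, Zed}

⟦who lied⟧ = ⟦lied⟧ = {Ann, Bob, Cara, Jo, Lee, Uma, Zed}
⟦inside Zed⟧ = {x : ⟨x, Zed⟩ ∈ ⟦inside⟧} = {Bob, Dan, Lee, Zed}
⟦rabbit⟧ = {Ann, Bob, Cara, Jo, Lee, Uma, Zed}
… ∩ ⟦who lied⟧ = {Ann, Bob, Cara, Jo, Lee, Uma, Zed} ∩ {Ann, Bob, Cara, Jo, Lee, Uma, Zed} = {Ann, Bob, Cara, Jo, Lee, Uma, Zed}
… ∩ ⟦inside Zed⟧ = {Ann, Bob, Cara, Jo, Lee, Uma, Zed} ∩ {Bob, Dan, Lee, Zed} = {Bob, Lee, Zed}
… ∩ ⟦friendly⟧ = {Bob, Lee, Zed} ∩ {Lee, Ona, Uma, Xiu, Zed} = {Lee, Zed}
So ⟦friendly rabbit who lied inside Zed⟧ = {Lee, Zed}.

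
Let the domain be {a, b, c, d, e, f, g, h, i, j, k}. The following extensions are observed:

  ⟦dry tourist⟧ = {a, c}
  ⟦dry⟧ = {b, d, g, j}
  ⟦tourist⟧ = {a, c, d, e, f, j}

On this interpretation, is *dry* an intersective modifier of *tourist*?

⟦dry⟧ ∩ ⟦tourist⟧ = {b, d, g, j} ∩ {a, c, d, e, f, j} = {d, j}
Observed ⟦dry tourist⟧ = {a, c}.
These differ, so the modifier is not intersective in this model.

no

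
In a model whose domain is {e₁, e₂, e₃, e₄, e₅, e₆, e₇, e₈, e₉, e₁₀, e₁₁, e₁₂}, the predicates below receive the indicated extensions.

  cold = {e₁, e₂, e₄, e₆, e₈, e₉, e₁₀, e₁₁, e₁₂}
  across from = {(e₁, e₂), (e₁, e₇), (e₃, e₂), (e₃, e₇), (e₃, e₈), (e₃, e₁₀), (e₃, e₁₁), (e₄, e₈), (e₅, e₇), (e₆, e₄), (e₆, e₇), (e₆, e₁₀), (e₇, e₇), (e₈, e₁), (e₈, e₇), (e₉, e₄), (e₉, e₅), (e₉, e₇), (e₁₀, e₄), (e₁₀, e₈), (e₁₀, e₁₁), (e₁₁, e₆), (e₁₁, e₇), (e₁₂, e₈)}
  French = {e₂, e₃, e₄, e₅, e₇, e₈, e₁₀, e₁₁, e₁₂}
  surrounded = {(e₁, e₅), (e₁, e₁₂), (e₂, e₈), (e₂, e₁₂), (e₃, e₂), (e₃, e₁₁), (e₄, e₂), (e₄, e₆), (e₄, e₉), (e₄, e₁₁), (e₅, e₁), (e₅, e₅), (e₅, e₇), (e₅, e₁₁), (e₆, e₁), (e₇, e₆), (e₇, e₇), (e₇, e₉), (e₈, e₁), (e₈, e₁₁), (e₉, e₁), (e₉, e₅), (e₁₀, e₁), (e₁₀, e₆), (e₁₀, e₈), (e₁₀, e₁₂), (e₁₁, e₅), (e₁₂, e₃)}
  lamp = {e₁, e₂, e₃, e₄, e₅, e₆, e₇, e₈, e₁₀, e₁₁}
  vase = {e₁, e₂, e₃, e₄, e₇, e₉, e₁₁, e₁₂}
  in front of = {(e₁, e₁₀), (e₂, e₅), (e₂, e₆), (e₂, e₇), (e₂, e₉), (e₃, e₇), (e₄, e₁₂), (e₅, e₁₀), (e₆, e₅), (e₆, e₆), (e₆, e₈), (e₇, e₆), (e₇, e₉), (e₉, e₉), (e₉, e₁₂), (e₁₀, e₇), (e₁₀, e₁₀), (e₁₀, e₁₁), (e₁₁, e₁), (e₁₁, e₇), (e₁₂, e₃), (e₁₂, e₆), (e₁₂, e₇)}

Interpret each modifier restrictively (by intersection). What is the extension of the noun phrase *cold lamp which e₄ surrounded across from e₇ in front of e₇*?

{e₁₁}

⟦which e₄ surrounded⟧ = {x : ⟨e₄, x⟩ ∈ ⟦surrounded⟧} = {e₂, e₆, e₉, e₁₁}
⟦across from e₇⟧ = {x : ⟨x, e₇⟩ ∈ ⟦across from⟧} = {e₁, e₃, e₅, e₆, e₇, e₈, e₉, e₁₁}
⟦in front of e₇⟧ = {x : ⟨x, e₇⟩ ∈ ⟦in front of⟧} = {e₂, e₃, e₁₀, e₁₁, e₁₂}
⟦lamp⟧ = {e₁, e₂, e₃, e₄, e₅, e₆, e₇, e₈, e₁₀, e₁₁}
… ∩ ⟦which e₄ surrounded⟧ = {e₁, e₂, e₃, e₄, e₅, e₆, e₇, e₈, e₁₀, e₁₁} ∩ {e₂, e₆, e₉, e₁₁} = {e₂, e₆, e₁₁}
… ∩ ⟦across from e₇⟧ = {e₂, e₆, e₁₁} ∩ {e₁, e₃, e₅, e₆, e₇, e₈, e₉, e₁₁} = {e₆, e₁₁}
… ∩ ⟦in front of e₇⟧ = {e₆, e₁₁} ∩ {e₂, e₃, e₁₀, e₁₁, e₁₂} = {e₁₁}
… ∩ ⟦cold⟧ = {e₁₁} ∩ {e₁, e₂, e₄, e₆, e₈, e₉, e₁₀, e₁₁, e₁₂} = {e₁₁}
So ⟦cold lamp which e₄ surrounded across from e₇ in front of e₇⟧ = {e₁₁}.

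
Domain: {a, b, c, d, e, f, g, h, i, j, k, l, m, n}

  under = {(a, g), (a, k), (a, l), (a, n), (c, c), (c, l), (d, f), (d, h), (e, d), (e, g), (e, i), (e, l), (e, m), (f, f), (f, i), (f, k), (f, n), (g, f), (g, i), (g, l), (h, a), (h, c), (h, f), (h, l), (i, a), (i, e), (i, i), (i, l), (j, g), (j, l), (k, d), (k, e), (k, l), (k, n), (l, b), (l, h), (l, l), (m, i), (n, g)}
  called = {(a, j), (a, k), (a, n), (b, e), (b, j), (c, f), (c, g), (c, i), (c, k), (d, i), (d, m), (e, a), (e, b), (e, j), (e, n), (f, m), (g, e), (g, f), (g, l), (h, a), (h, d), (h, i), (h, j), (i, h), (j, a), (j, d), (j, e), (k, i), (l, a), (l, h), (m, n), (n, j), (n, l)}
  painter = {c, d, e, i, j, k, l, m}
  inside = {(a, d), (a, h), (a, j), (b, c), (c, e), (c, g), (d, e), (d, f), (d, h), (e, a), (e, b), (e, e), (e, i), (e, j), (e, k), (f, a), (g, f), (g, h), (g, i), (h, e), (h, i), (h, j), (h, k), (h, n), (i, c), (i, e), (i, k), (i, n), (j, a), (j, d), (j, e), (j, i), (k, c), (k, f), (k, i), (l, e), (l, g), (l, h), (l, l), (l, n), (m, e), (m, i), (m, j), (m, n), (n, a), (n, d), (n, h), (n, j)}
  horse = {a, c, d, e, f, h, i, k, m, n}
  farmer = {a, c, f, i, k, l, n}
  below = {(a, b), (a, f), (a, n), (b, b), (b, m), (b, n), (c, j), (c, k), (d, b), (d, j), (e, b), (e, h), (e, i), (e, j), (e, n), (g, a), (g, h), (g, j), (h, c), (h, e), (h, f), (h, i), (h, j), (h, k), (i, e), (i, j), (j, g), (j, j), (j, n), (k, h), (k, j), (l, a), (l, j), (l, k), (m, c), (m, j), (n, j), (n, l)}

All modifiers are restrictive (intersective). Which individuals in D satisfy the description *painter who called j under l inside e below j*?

⟦who called j⟧ = {x : ⟨x, j⟩ ∈ ⟦called⟧} = {a, b, e, h, n}
⟦under l⟧ = {x : ⟨x, l⟩ ∈ ⟦under⟧} = {a, c, e, g, h, i, j, k, l}
⟦inside e⟧ = {x : ⟨x, e⟩ ∈ ⟦inside⟧} = {c, d, e, h, i, j, l, m}
⟦below j⟧ = {x : ⟨x, j⟩ ∈ ⟦below⟧} = {c, d, e, g, h, i, j, k, l, m, n}
⟦painter⟧ = {c, d, e, i, j, k, l, m}
… ∩ ⟦who called j⟧ = {c, d, e, i, j, k, l, m} ∩ {a, b, e, h, n} = {e}
… ∩ ⟦under l⟧ = {e} ∩ {a, c, e, g, h, i, j, k, l} = {e}
… ∩ ⟦inside e⟧ = {e} ∩ {c, d, e, h, i, j, l, m} = {e}
… ∩ ⟦below j⟧ = {e} ∩ {c, d, e, g, h, i, j, k, l, m, n} = {e}
So ⟦painter who called j under l inside e below j⟧ = {e}.

{e}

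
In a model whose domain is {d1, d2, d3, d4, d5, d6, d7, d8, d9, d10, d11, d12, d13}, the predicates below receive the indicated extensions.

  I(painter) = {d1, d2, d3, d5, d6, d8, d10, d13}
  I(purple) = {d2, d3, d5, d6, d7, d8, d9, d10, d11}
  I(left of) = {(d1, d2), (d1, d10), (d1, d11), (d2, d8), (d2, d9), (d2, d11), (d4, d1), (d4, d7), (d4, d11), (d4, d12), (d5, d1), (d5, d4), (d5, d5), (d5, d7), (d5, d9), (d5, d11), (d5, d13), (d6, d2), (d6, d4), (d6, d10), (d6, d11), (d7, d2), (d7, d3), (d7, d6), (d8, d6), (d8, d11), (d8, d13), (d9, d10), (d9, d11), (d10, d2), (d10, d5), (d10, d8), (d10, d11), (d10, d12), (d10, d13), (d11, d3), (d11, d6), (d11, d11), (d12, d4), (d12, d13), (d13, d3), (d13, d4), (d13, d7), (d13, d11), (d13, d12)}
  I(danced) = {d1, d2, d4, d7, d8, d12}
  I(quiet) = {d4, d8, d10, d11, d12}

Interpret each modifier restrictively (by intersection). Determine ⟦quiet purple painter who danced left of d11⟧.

{d8}

⟦who danced⟧ = ⟦danced⟧ = {d1, d2, d4, d7, d8, d12}
⟦left of d11⟧ = {x : ⟨x, d11⟩ ∈ ⟦left of⟧} = {d1, d2, d4, d5, d6, d8, d9, d10, d11, d13}
⟦painter⟧ = {d1, d2, d3, d5, d6, d8, d10, d13}
… ∩ ⟦who danced⟧ = {d1, d2, d3, d5, d6, d8, d10, d13} ∩ {d1, d2, d4, d7, d8, d12} = {d1, d2, d8}
… ∩ ⟦left of d11⟧ = {d1, d2, d8} ∩ {d1, d2, d4, d5, d6, d8, d9, d10, d11, d13} = {d1, d2, d8}
… ∩ ⟦quiet⟧ = {d1, d2, d8} ∩ {d4, d8, d10, d11, d12} = {d8}
… ∩ ⟦purple⟧ = {d8} ∩ {d2, d3, d5, d6, d7, d8, d9, d10, d11} = {d8}
So ⟦quiet purple painter who danced left of d11⟧ = {d8}.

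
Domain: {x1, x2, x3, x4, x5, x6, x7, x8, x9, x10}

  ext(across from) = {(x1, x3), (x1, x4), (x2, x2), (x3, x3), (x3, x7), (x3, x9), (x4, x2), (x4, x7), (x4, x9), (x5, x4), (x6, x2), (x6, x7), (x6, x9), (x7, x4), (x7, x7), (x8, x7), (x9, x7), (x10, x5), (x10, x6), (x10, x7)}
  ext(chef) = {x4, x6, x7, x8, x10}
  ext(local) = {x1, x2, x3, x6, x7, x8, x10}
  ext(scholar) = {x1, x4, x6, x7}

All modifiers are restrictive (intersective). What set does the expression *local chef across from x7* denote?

{x6, x7, x8, x10}

⟦across from x7⟧ = {x : ⟨x, x7⟩ ∈ ⟦across from⟧} = {x3, x4, x6, x7, x8, x9, x10}
⟦chef⟧ = {x4, x6, x7, x8, x10}
… ∩ ⟦across from x7⟧ = {x4, x6, x7, x8, x10} ∩ {x3, x4, x6, x7, x8, x9, x10} = {x4, x6, x7, x8, x10}
… ∩ ⟦local⟧ = {x4, x6, x7, x8, x10} ∩ {x1, x2, x3, x6, x7, x8, x10} = {x6, x7, x8, x10}
So ⟦local chef across from x7⟧ = {x6, x7, x8, x10}.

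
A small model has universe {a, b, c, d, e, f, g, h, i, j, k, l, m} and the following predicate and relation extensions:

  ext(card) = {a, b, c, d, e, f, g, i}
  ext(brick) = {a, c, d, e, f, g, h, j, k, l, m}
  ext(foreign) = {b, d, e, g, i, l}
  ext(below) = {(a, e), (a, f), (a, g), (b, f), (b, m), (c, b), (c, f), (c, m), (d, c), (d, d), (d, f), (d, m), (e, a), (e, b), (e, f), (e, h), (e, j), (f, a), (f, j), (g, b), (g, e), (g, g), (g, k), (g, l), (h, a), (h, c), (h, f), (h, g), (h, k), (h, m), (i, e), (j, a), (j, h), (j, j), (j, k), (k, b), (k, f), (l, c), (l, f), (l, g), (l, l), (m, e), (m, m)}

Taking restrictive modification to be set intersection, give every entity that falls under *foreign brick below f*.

⟦below f⟧ = {x : ⟨x, f⟩ ∈ ⟦below⟧} = {a, b, c, d, e, h, k, l}
⟦brick⟧ = {a, c, d, e, f, g, h, j, k, l, m}
… ∩ ⟦below f⟧ = {a, c, d, e, f, g, h, j, k, l, m} ∩ {a, b, c, d, e, h, k, l} = {a, c, d, e, h, k, l}
… ∩ ⟦foreign⟧ = {a, c, d, e, h, k, l} ∩ {b, d, e, g, i, l} = {d, e, l}
So ⟦foreign brick below f⟧ = {d, e, l}.

{d, e, l}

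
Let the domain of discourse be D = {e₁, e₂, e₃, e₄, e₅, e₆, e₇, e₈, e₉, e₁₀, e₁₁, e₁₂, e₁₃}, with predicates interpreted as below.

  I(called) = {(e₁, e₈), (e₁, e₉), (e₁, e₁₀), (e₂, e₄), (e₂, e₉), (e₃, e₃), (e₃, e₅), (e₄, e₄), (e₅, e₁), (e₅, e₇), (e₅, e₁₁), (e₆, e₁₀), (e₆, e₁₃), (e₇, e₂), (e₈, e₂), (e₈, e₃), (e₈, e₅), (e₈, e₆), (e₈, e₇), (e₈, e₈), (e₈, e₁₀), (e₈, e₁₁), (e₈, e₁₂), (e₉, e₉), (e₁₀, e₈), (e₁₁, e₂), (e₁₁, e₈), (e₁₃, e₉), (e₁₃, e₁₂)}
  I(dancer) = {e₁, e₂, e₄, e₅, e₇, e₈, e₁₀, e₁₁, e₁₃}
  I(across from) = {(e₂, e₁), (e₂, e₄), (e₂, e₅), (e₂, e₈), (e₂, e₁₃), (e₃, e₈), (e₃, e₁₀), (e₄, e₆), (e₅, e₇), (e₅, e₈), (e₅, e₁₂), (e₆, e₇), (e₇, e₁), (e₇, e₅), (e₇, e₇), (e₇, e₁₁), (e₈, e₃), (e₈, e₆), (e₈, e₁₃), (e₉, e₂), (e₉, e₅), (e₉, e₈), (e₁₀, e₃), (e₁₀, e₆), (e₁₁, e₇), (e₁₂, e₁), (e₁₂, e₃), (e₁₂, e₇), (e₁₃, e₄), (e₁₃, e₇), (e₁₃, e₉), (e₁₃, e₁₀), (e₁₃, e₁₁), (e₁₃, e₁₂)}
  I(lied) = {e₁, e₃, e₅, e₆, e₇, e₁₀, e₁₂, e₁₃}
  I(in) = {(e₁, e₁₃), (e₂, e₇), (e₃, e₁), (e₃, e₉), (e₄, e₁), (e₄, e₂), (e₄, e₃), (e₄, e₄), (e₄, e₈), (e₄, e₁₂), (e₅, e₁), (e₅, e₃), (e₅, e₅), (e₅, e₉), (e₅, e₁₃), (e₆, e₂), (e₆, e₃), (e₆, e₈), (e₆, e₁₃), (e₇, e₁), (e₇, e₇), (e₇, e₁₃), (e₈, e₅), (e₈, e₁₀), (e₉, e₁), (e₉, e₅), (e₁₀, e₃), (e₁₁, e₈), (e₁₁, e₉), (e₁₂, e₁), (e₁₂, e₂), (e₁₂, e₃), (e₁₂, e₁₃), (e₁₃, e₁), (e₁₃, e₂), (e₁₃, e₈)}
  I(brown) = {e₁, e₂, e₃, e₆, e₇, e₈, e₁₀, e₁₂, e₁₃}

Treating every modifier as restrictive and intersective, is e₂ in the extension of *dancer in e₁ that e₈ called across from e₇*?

no

⟦in e₁⟧ = {x : ⟨x, e₁⟩ ∈ ⟦in⟧} = {e₃, e₄, e₅, e₇, e₉, e₁₂, e₁₃}
⟦that e₈ called⟧ = {x : ⟨e₈, x⟩ ∈ ⟦called⟧} = {e₂, e₃, e₅, e₆, e₇, e₈, e₁₀, e₁₁, e₁₂}
⟦across from e₇⟧ = {x : ⟨x, e₇⟩ ∈ ⟦across from⟧} = {e₅, e₆, e₇, e₁₁, e₁₂, e₁₃}
⟦dancer⟧ = {e₁, e₂, e₄, e₅, e₇, e₈, e₁₀, e₁₁, e₁₃}
… ∩ ⟦in e₁⟧ = {e₁, e₂, e₄, e₅, e₇, e₈, e₁₀, e₁₁, e₁₃} ∩ {e₃, e₄, e₅, e₇, e₉, e₁₂, e₁₃} = {e₄, e₅, e₇, e₁₃}
… ∩ ⟦that e₈ called⟧ = {e₄, e₅, e₇, e₁₃} ∩ {e₂, e₃, e₅, e₆, e₇, e₈, e₁₀, e₁₁, e₁₂} = {e₅, e₇}
… ∩ ⟦across from e₇⟧ = {e₅, e₇} ∩ {e₅, e₆, e₇, e₁₁, e₁₂, e₁₃} = {e₅, e₇}
⟦dancer in e₁ that e₈ called across from e₇⟧ = {e₅, e₇}; e₂ ∉ this set.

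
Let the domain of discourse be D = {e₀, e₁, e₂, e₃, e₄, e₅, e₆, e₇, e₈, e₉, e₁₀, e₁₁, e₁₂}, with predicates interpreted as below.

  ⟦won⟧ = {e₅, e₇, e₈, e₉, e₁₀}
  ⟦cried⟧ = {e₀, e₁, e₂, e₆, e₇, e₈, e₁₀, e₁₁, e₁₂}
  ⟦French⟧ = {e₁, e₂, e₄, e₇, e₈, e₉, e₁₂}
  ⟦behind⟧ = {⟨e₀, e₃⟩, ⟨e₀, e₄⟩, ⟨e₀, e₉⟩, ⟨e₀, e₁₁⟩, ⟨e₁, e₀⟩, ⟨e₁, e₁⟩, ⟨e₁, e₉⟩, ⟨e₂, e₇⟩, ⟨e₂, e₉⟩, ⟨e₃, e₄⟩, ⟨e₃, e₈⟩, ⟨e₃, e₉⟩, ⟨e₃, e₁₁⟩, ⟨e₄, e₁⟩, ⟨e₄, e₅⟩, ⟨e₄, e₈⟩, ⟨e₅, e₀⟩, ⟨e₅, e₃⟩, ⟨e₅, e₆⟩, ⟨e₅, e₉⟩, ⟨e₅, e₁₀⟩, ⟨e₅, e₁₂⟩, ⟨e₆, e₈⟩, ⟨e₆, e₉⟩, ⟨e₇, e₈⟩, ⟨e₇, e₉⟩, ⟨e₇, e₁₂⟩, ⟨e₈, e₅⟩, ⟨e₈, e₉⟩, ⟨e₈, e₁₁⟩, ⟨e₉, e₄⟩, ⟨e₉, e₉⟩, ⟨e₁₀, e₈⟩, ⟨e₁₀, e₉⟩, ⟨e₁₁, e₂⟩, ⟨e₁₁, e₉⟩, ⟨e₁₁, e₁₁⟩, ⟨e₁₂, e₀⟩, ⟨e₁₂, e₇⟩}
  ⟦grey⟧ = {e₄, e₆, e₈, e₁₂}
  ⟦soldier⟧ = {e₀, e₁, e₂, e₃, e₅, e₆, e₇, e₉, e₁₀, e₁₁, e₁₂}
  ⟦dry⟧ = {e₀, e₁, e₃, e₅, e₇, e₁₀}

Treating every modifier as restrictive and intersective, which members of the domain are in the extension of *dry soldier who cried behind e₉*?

{e₀, e₁, e₇, e₁₀}

⟦who cried⟧ = ⟦cried⟧ = {e₀, e₁, e₂, e₆, e₇, e₈, e₁₀, e₁₁, e₁₂}
⟦behind e₉⟧ = {x : ⟨x, e₉⟩ ∈ ⟦behind⟧} = {e₀, e₁, e₂, e₃, e₅, e₆, e₇, e₈, e₉, e₁₀, e₁₁}
⟦soldier⟧ = {e₀, e₁, e₂, e₃, e₅, e₆, e₇, e₉, e₁₀, e₁₁, e₁₂}
… ∩ ⟦who cried⟧ = {e₀, e₁, e₂, e₃, e₅, e₆, e₇, e₉, e₁₀, e₁₁, e₁₂} ∩ {e₀, e₁, e₂, e₆, e₇, e₈, e₁₀, e₁₁, e₁₂} = {e₀, e₁, e₂, e₆, e₇, e₁₀, e₁₁, e₁₂}
… ∩ ⟦behind e₉⟧ = {e₀, e₁, e₂, e₆, e₇, e₁₀, e₁₁, e₁₂} ∩ {e₀, e₁, e₂, e₃, e₅, e₆, e₇, e₈, e₉, e₁₀, e₁₁} = {e₀, e₁, e₂, e₆, e₇, e₁₀, e₁₁}
… ∩ ⟦dry⟧ = {e₀, e₁, e₂, e₆, e₇, e₁₀, e₁₁} ∩ {e₀, e₁, e₃, e₅, e₇, e₁₀} = {e₀, e₁, e₇, e₁₀}
So ⟦dry soldier who cried behind e₉⟧ = {e₀, e₁, e₇, e₁₀}.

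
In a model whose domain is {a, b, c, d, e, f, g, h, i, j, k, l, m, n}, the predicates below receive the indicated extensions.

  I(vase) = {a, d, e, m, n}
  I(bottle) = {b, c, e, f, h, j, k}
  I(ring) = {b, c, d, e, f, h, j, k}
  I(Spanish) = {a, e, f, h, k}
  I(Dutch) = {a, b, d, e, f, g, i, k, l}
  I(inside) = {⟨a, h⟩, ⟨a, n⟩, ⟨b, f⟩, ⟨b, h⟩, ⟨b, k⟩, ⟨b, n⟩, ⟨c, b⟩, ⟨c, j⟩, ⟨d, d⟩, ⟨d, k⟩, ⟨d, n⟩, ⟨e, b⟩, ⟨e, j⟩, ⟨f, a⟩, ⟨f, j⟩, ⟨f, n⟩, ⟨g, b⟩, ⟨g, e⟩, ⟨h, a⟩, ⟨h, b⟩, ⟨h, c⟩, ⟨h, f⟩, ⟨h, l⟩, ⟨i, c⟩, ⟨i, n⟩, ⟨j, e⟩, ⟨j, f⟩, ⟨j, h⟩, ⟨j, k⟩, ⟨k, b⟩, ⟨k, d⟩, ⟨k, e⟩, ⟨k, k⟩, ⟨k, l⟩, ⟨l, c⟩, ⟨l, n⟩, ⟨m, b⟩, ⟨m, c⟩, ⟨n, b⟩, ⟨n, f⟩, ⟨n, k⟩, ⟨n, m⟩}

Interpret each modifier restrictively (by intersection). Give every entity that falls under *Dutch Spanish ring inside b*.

⟦inside b⟧ = {x : ⟨x, b⟩ ∈ ⟦inside⟧} = {c, e, g, h, k, m, n}
⟦ring⟧ = {b, c, d, e, f, h, j, k}
… ∩ ⟦inside b⟧ = {b, c, d, e, f, h, j, k} ∩ {c, e, g, h, k, m, n} = {c, e, h, k}
… ∩ ⟦Dutch⟧ = {c, e, h, k} ∩ {a, b, d, e, f, g, i, k, l} = {e, k}
… ∩ ⟦Spanish⟧ = {e, k} ∩ {a, e, f, h, k} = {e, k}
So ⟦Dutch Spanish ring inside b⟧ = {e, k}.

{e, k}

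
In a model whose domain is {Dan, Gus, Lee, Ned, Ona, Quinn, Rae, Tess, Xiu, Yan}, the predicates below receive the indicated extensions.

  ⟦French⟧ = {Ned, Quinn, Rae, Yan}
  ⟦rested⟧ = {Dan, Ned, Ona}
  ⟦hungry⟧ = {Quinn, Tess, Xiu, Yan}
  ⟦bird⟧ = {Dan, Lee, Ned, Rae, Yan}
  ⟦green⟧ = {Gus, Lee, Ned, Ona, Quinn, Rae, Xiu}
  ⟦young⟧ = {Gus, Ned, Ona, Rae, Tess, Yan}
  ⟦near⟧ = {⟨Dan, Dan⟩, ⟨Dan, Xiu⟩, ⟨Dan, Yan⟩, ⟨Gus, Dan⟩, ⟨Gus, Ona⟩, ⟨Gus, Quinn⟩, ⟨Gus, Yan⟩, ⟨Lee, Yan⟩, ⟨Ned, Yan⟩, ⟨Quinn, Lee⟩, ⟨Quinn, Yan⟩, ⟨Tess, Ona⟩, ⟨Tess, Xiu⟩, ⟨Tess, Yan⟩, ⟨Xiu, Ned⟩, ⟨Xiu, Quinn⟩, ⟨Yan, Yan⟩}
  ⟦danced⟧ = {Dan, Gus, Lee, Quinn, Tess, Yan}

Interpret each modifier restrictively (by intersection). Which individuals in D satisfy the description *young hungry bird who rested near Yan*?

{ }

⟦who rested⟧ = ⟦rested⟧ = {Dan, Ned, Ona}
⟦near Yan⟧ = {x : ⟨x, Yan⟩ ∈ ⟦near⟧} = {Dan, Gus, Lee, Ned, Quinn, Tess, Yan}
⟦bird⟧ = {Dan, Lee, Ned, Rae, Yan}
… ∩ ⟦who rested⟧ = {Dan, Lee, Ned, Rae, Yan} ∩ {Dan, Ned, Ona} = {Dan, Ned}
… ∩ ⟦near Yan⟧ = {Dan, Ned} ∩ {Dan, Gus, Lee, Ned, Quinn, Tess, Yan} = {Dan, Ned}
… ∩ ⟦young⟧ = {Dan, Ned} ∩ {Gus, Ned, Ona, Rae, Tess, Yan} = {Ned}
… ∩ ⟦hungry⟧ = {Ned} ∩ {Quinn, Tess, Xiu, Yan} = ∅
So ⟦young hungry bird who rested near Yan⟧ = { }.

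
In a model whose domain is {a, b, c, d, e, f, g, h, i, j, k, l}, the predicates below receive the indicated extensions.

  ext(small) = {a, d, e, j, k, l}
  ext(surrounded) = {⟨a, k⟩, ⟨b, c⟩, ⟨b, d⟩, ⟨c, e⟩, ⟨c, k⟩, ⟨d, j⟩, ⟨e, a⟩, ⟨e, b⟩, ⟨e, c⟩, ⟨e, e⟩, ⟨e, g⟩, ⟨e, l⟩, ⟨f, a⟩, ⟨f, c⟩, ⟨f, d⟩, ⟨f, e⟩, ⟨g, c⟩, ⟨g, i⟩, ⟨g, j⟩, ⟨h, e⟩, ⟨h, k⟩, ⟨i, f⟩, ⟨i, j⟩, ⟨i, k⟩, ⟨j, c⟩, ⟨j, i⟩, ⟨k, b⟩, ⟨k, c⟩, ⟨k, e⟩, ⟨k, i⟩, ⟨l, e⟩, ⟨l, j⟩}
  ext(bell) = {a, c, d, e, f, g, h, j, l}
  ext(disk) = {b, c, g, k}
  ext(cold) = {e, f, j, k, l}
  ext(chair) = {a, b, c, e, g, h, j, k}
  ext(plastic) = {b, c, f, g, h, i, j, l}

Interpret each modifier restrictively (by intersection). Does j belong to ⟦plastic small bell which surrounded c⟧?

yes

⟦which surrounded c⟧ = {x : ⟨x, c⟩ ∈ ⟦surrounded⟧} = {b, e, f, g, j, k}
⟦bell⟧ = {a, c, d, e, f, g, h, j, l}
… ∩ ⟦which surrounded c⟧ = {a, c, d, e, f, g, h, j, l} ∩ {b, e, f, g, j, k} = {e, f, g, j}
… ∩ ⟦plastic⟧ = {e, f, g, j} ∩ {b, c, f, g, h, i, j, l} = {f, g, j}
… ∩ ⟦small⟧ = {f, g, j} ∩ {a, d, e, j, k, l} = {j}
⟦plastic small bell which surrounded c⟧ = {j}; j ∈ this set.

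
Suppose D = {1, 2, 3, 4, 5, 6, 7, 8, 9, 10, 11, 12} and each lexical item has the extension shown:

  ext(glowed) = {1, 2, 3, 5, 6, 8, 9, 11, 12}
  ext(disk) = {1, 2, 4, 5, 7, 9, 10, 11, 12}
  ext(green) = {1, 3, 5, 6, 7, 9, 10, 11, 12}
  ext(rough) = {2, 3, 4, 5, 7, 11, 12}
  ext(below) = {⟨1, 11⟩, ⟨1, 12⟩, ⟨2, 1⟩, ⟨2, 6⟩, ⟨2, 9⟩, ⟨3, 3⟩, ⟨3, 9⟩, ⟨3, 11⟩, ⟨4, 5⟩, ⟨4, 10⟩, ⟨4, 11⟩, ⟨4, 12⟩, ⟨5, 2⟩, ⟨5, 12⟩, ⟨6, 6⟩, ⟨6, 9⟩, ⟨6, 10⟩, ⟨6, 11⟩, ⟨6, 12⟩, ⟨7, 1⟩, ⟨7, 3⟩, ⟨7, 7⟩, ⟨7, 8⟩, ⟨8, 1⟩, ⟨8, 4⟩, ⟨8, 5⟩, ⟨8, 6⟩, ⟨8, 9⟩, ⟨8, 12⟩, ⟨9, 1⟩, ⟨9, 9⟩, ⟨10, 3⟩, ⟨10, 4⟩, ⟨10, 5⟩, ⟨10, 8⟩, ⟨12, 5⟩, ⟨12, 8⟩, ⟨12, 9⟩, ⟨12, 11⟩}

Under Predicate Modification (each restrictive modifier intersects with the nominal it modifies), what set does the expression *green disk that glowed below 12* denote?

{1, 5}

⟦that glowed⟧ = ⟦glowed⟧ = {1, 2, 3, 5, 6, 8, 9, 11, 12}
⟦below 12⟧ = {x : ⟨x, 12⟩ ∈ ⟦below⟧} = {1, 4, 5, 6, 8}
⟦disk⟧ = {1, 2, 4, 5, 7, 9, 10, 11, 12}
… ∩ ⟦that glowed⟧ = {1, 2, 4, 5, 7, 9, 10, 11, 12} ∩ {1, 2, 3, 5, 6, 8, 9, 11, 12} = {1, 2, 5, 9, 11, 12}
… ∩ ⟦below 12⟧ = {1, 2, 5, 9, 11, 12} ∩ {1, 4, 5, 6, 8} = {1, 5}
… ∩ ⟦green⟧ = {1, 5} ∩ {1, 3, 5, 6, 7, 9, 10, 11, 12} = {1, 5}
So ⟦green disk that glowed below 12⟧ = {1, 5}.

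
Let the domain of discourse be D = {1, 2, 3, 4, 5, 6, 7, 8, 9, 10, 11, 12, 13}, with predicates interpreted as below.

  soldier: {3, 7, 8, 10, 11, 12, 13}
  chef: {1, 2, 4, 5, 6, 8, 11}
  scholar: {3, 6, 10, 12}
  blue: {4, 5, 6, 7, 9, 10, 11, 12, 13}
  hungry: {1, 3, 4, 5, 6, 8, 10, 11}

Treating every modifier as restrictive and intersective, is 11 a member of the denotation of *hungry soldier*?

⟦soldier⟧ = {3, 7, 8, 10, 11, 12, 13}
… ∩ ⟦hungry⟧ = {3, 7, 8, 10, 11, 12, 13} ∩ {1, 3, 4, 5, 6, 8, 10, 11} = {3, 8, 10, 11}
⟦hungry soldier⟧ = {3, 8, 10, 11}; 11 ∈ this set.

yes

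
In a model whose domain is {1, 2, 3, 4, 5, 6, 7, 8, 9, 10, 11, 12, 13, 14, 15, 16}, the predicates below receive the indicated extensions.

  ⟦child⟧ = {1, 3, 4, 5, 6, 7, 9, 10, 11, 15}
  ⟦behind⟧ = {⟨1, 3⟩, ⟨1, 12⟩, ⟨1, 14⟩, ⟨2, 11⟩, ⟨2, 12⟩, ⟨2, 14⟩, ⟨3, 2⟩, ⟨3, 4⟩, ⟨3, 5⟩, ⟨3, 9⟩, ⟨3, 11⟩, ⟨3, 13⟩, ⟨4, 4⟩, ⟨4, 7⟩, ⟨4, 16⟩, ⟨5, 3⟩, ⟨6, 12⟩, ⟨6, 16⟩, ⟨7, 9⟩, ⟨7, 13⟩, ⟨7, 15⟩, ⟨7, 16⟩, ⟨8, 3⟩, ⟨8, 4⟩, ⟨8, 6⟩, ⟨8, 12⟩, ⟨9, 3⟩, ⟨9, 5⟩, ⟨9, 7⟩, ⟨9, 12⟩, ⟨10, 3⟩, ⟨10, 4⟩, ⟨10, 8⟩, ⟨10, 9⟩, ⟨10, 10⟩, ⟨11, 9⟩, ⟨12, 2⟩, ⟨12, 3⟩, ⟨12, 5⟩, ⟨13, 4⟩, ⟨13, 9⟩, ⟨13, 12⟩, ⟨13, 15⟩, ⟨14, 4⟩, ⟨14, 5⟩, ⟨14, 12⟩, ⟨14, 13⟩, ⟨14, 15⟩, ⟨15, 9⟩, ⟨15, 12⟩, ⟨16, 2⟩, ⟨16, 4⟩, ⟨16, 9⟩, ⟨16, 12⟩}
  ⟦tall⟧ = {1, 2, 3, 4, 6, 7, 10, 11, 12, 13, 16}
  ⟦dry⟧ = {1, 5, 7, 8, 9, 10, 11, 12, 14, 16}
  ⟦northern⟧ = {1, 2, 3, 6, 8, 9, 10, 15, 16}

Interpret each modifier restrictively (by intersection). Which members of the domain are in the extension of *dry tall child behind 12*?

{1}

⟦behind 12⟧ = {x : ⟨x, 12⟩ ∈ ⟦behind⟧} = {1, 2, 6, 8, 9, 13, 14, 15, 16}
⟦child⟧ = {1, 3, 4, 5, 6, 7, 9, 10, 11, 15}
… ∩ ⟦behind 12⟧ = {1, 3, 4, 5, 6, 7, 9, 10, 11, 15} ∩ {1, 2, 6, 8, 9, 13, 14, 15, 16} = {1, 6, 9, 15}
… ∩ ⟦dry⟧ = {1, 6, 9, 15} ∩ {1, 5, 7, 8, 9, 10, 11, 12, 14, 16} = {1, 9}
… ∩ ⟦tall⟧ = {1, 9} ∩ {1, 2, 3, 4, 6, 7, 10, 11, 12, 13, 16} = {1}
So ⟦dry tall child behind 12⟧ = {1}.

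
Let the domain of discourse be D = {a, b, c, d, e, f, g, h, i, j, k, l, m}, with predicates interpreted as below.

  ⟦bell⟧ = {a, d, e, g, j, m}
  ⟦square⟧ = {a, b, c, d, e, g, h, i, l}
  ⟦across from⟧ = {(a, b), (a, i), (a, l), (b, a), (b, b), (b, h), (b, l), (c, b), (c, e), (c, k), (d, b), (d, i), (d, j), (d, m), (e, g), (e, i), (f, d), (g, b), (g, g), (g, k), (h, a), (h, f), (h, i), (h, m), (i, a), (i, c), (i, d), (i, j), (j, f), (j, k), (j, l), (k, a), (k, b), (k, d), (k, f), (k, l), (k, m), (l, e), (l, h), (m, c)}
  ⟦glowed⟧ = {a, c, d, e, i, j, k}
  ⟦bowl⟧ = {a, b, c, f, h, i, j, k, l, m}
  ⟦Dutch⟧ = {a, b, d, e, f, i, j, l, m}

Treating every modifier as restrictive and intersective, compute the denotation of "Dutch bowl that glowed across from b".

{a}

⟦that glowed⟧ = ⟦glowed⟧ = {a, c, d, e, i, j, k}
⟦across from b⟧ = {x : ⟨x, b⟩ ∈ ⟦across from⟧} = {a, b, c, d, g, k}
⟦bowl⟧ = {a, b, c, f, h, i, j, k, l, m}
… ∩ ⟦that glowed⟧ = {a, b, c, f, h, i, j, k, l, m} ∩ {a, c, d, e, i, j, k} = {a, c, i, j, k}
… ∩ ⟦across from b⟧ = {a, c, i, j, k} ∩ {a, b, c, d, g, k} = {a, c, k}
… ∩ ⟦Dutch⟧ = {a, c, k} ∩ {a, b, d, e, f, i, j, l, m} = {a}
So ⟦Dutch bowl that glowed across from b⟧ = {a}.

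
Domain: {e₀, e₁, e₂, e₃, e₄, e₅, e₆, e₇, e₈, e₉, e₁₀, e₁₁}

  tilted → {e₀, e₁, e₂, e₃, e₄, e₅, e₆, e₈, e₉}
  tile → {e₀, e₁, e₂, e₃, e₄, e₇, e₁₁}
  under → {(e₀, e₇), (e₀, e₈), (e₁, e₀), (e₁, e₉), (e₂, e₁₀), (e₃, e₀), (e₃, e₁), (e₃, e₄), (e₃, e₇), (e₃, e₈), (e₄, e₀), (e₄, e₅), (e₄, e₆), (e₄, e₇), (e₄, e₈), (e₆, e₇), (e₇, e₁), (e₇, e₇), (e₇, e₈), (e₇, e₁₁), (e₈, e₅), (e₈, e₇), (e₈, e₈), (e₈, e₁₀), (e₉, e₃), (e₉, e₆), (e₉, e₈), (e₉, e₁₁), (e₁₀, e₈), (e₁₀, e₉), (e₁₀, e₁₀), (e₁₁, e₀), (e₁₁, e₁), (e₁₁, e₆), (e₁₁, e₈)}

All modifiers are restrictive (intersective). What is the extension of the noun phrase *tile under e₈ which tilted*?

{e₀, e₃, e₄}

⟦under e₈⟧ = {x : ⟨x, e₈⟩ ∈ ⟦under⟧} = {e₀, e₃, e₄, e₇, e₈, e₉, e₁₀, e₁₁}
⟦which tilted⟧ = ⟦tilted⟧ = {e₀, e₁, e₂, e₃, e₄, e₅, e₆, e₈, e₉}
⟦tile⟧ = {e₀, e₁, e₂, e₃, e₄, e₇, e₁₁}
… ∩ ⟦under e₈⟧ = {e₀, e₁, e₂, e₃, e₄, e₇, e₁₁} ∩ {e₀, e₃, e₄, e₇, e₈, e₉, e₁₀, e₁₁} = {e₀, e₃, e₄, e₇, e₁₁}
… ∩ ⟦which tilted⟧ = {e₀, e₃, e₄, e₇, e₁₁} ∩ {e₀, e₁, e₂, e₃, e₄, e₅, e₆, e₈, e₉} = {e₀, e₃, e₄}
So ⟦tile under e₈ which tilted⟧ = {e₀, e₃, e₄}.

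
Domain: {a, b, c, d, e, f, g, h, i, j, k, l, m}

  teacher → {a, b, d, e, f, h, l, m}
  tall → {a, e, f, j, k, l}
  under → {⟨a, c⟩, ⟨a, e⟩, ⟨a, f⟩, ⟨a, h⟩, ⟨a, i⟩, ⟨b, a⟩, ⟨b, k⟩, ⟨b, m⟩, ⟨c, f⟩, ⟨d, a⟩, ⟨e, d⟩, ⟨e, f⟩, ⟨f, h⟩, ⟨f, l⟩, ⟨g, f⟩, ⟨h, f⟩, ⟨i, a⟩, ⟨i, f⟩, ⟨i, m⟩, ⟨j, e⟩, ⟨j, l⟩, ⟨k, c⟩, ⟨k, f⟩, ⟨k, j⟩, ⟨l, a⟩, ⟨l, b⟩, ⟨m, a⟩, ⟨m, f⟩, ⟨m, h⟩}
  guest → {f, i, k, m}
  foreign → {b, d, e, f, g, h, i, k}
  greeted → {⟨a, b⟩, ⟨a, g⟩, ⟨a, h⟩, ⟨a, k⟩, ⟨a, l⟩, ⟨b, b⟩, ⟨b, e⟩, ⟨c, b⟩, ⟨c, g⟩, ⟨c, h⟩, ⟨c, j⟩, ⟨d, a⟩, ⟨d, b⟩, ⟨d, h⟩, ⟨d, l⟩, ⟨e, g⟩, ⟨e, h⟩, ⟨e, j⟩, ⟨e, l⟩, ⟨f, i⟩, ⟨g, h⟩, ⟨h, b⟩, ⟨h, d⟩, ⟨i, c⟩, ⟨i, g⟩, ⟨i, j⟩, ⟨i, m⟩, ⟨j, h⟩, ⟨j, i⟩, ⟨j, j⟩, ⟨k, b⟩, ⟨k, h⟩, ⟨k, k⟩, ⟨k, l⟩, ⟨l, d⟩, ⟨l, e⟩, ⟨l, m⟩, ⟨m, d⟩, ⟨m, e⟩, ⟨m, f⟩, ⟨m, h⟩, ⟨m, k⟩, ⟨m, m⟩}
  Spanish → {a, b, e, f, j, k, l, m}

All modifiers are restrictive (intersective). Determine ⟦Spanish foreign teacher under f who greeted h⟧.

{e}

⟦under f⟧ = {x : ⟨x, f⟩ ∈ ⟦under⟧} = {a, c, e, g, h, i, k, m}
⟦who greeted h⟧ = {x : ⟨x, h⟩ ∈ ⟦greeted⟧} = {a, c, d, e, g, j, k, m}
⟦teacher⟧ = {a, b, d, e, f, h, l, m}
… ∩ ⟦under f⟧ = {a, b, d, e, f, h, l, m} ∩ {a, c, e, g, h, i, k, m} = {a, e, h, m}
… ∩ ⟦who greeted h⟧ = {a, e, h, m} ∩ {a, c, d, e, g, j, k, m} = {a, e, m}
… ∩ ⟦Spanish⟧ = {a, e, m} ∩ {a, b, e, f, j, k, l, m} = {a, e, m}
… ∩ ⟦foreign⟧ = {a, e, m} ∩ {b, d, e, f, g, h, i, k} = {e}
So ⟦Spanish foreign teacher under f who greeted h⟧ = {e}.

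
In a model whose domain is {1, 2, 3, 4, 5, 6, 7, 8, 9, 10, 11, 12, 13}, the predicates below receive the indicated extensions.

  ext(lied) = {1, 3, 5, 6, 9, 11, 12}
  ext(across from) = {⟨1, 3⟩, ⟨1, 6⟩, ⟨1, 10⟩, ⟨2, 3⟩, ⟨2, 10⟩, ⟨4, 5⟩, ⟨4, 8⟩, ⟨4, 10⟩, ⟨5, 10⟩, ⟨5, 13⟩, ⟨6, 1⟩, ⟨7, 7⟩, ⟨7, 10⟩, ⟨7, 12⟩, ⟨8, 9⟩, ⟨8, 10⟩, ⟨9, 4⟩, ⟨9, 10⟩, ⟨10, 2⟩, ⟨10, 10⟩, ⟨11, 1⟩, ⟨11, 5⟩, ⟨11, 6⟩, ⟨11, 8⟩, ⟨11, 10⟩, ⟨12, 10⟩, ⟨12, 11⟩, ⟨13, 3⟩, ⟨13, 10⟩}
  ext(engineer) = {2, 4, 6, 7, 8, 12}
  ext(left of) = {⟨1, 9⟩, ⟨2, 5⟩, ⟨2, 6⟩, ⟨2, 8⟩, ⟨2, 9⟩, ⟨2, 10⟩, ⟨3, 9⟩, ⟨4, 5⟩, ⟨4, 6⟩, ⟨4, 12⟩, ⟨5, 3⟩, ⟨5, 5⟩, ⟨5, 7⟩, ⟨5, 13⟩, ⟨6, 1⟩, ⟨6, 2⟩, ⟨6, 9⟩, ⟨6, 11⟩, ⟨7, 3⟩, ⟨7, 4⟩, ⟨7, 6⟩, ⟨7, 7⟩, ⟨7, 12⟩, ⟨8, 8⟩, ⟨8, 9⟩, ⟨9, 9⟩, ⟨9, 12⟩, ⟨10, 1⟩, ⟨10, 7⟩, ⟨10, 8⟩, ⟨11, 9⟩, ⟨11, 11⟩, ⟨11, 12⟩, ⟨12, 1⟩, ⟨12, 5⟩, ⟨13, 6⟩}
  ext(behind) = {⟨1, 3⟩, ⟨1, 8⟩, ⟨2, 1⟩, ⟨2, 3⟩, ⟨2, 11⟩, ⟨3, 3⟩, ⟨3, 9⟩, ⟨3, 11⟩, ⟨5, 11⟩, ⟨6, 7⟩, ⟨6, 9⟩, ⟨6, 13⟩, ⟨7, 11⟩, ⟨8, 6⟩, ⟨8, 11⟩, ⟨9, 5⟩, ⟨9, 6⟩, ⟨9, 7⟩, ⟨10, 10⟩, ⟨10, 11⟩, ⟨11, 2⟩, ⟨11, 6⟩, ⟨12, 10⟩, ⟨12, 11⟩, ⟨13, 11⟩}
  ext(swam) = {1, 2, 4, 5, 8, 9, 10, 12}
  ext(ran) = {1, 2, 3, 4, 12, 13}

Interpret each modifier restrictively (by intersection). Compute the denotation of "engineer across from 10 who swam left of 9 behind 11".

{2, 8}

⟦across from 10⟧ = {x : ⟨x, 10⟩ ∈ ⟦across from⟧} = {1, 2, 4, 5, 7, 8, 9, 10, 11, 12, 13}
⟦who swam⟧ = ⟦swam⟧ = {1, 2, 4, 5, 8, 9, 10, 12}
⟦left of 9⟧ = {x : ⟨x, 9⟩ ∈ ⟦left of⟧} = {1, 2, 3, 6, 8, 9, 11}
⟦behind 11⟧ = {x : ⟨x, 11⟩ ∈ ⟦behind⟧} = {2, 3, 5, 7, 8, 10, 12, 13}
⟦engineer⟧ = {2, 4, 6, 7, 8, 12}
… ∩ ⟦across from 10⟧ = {2, 4, 6, 7, 8, 12} ∩ {1, 2, 4, 5, 7, 8, 9, 10, 11, 12, 13} = {2, 4, 7, 8, 12}
… ∩ ⟦who swam⟧ = {2, 4, 7, 8, 12} ∩ {1, 2, 4, 5, 8, 9, 10, 12} = {2, 4, 8, 12}
… ∩ ⟦left of 9⟧ = {2, 4, 8, 12} ∩ {1, 2, 3, 6, 8, 9, 11} = {2, 8}
… ∩ ⟦behind 11⟧ = {2, 8} ∩ {2, 3, 5, 7, 8, 10, 12, 13} = {2, 8}
So ⟦engineer across from 10 who swam left of 9 behind 11⟧ = {2, 8}.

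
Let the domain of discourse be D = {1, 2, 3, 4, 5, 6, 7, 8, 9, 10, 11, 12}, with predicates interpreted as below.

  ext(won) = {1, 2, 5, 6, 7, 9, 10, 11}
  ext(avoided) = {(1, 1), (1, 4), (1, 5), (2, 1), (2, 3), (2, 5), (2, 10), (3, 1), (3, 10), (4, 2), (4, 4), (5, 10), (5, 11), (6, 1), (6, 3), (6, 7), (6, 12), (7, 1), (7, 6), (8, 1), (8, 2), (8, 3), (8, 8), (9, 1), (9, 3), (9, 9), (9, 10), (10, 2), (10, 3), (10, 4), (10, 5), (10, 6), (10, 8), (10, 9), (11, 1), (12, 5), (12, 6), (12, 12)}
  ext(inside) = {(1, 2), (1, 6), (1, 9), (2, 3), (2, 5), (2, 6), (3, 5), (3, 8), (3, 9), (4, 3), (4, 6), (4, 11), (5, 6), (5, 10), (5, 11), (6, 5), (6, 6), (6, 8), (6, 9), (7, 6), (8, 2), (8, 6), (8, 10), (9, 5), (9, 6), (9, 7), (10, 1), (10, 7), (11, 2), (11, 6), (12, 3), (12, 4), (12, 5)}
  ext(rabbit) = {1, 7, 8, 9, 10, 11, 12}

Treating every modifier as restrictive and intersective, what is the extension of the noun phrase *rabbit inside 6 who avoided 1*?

⟦inside 6⟧ = {x : ⟨x, 6⟩ ∈ ⟦inside⟧} = {1, 2, 4, 5, 6, 7, 8, 9, 11}
⟦who avoided 1⟧ = {x : ⟨x, 1⟩ ∈ ⟦avoided⟧} = {1, 2, 3, 6, 7, 8, 9, 11}
⟦rabbit⟧ = {1, 7, 8, 9, 10, 11, 12}
… ∩ ⟦inside 6⟧ = {1, 7, 8, 9, 10, 11, 12} ∩ {1, 2, 4, 5, 6, 7, 8, 9, 11} = {1, 7, 8, 9, 11}
… ∩ ⟦who avoided 1⟧ = {1, 7, 8, 9, 11} ∩ {1, 2, 3, 6, 7, 8, 9, 11} = {1, 7, 8, 9, 11}
So ⟦rabbit inside 6 who avoided 1⟧ = {1, 7, 8, 9, 11}.

{1, 7, 8, 9, 11}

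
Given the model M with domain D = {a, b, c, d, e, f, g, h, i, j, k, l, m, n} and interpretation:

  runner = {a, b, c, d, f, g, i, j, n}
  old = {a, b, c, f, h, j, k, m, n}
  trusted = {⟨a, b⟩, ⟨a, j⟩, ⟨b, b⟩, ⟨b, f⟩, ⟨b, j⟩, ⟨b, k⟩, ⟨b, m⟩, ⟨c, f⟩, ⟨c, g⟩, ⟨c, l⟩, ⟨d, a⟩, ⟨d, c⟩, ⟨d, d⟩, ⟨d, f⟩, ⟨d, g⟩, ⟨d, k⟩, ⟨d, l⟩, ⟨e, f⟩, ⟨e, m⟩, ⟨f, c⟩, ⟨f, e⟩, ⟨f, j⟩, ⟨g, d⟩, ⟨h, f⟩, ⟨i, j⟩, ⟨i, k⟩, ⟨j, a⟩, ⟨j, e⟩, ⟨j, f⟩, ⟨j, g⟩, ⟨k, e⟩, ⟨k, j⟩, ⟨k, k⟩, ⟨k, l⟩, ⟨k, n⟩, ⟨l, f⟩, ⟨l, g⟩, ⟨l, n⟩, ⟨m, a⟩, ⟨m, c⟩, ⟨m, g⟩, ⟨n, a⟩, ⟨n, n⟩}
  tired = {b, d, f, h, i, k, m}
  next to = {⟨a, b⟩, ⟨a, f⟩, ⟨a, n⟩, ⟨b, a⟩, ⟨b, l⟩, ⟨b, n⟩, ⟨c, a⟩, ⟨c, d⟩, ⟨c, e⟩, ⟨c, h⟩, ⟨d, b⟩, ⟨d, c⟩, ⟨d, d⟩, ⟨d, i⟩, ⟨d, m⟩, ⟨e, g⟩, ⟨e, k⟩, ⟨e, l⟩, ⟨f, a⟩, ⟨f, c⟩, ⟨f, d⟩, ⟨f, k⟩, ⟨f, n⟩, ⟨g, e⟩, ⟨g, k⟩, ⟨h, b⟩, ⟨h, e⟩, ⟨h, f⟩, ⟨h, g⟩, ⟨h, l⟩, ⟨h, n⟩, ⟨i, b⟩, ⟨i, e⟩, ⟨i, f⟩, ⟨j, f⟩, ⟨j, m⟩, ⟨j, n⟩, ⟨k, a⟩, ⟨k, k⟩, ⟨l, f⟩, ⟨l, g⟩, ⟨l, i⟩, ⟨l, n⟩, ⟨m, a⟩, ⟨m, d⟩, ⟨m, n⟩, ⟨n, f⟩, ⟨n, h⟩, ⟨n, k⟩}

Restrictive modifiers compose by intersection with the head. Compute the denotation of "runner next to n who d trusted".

⟦next to n⟧ = {x : ⟨x, n⟩ ∈ ⟦next to⟧} = {a, b, f, h, j, l, m}
⟦who d trusted⟧ = {x : ⟨d, x⟩ ∈ ⟦trusted⟧} = {a, c, d, f, g, k, l}
⟦runner⟧ = {a, b, c, d, f, g, i, j, n}
… ∩ ⟦next to n⟧ = {a, b, c, d, f, g, i, j, n} ∩ {a, b, f, h, j, l, m} = {a, b, f, j}
… ∩ ⟦who d trusted⟧ = {a, b, f, j} ∩ {a, c, d, f, g, k, l} = {a, f}
So ⟦runner next to n who d trusted⟧ = {a, f}.

{a, f}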